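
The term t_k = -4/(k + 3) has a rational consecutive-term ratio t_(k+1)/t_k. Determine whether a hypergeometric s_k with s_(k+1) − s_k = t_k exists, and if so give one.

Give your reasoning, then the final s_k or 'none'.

none — t_k is not Gosper-summable

Ratio r(k) = (k + 3)/(k + 4).
A = k + 3, B = k + 4, C = 1.
Set up (k + 3)·f(k+1) − (k + 3)·f(k) − (1) = 0.
d = 0 from the (1,1,0) case.
Write f(k) = c0. Then LHS − RHS = -1, requiring -1 = 0: contradictory. No certificate.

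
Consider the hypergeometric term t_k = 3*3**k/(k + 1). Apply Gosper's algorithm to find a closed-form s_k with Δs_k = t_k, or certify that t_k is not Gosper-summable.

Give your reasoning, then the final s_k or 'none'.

Step 1: r(k) = 3*(k + 1)/(k + 2).
Take A(k)=3*k + 3, B(k)=k + 2, C(k)=1.
Need (3*k + 3)·f(k+1) − (k + 1)·f(k) = 1.
d = -1 from the (1,1,0) case.
Bound -1 < 0, so the key equation has no polynomial solution.

not Gosper-summable; s_k does not exist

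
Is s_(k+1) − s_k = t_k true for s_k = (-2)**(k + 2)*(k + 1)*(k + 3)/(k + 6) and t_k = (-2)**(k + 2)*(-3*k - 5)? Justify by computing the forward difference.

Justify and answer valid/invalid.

s_(k+1) = (-2)**(k + 3)*(k + 2)*(k + 4)/(k + 7)
s_(k+1) − s_k = (-2)**(k + 2)*(-3*k**3 - 35*k**2 - 119*k - 117)/(k**2 + 13*k + 42)
(s_(k+1) − s_k) − t_k = (-2)**(k + 2)*(9*k**2 + 72*k + 93)/(k**2 + 13*k + 42)

Invalid: residual (-2)**(k + 2)*(9*k**2 + 72*k + 93)/(k**2 + 13*k + 42) ≠ 0.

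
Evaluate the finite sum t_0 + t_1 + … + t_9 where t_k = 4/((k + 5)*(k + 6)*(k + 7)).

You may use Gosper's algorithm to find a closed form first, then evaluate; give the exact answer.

Compute t_(k+1)/t_k: get (k + 5)/(k + 8).
So A=k + 5 and B=k + 8, with C=1.
Key eq: (k + 5)·f(k+1) = (k + 7)·f(k) + (1).
Degrees (1,1,0) ⇒ d ≤ 2.
Solving with deg f ≤ 2: f(k) = k*(k + 11)/60.
Certificate R = B(k−1)f/C = k*(k + 7)*(k + 11)/60 gives s_k = k*(k + 11)/(15*(k + 5)*(k + 6)).
Check: Δs_k = 4/(k**3 + 18*k**2 + 107*k + 210). ✓
Sum = s_(10) − s_(0); s_(10) = 7/120, s_(0) = 0 ⇒ 7/120.

Σ = 7/120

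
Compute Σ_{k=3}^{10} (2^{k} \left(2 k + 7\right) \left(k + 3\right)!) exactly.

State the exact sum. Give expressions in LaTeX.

Compute t_(k+1)/t_k: get 2*(k + 4)*(2*k + 9)/(2*k + 7).
Factor: A=2*k + 8; B=1; C=k + 7/2.
f must satisfy (2*k + 8)·f(k+1) − (1)·f(k) = k + 7/2.
Degrees (1,0,1) ⇒ d ≤ 0.
Coefficient equations give f(k) = 1/2.
So s_k = (B(k−1)f/C)·t_k = (1/(2*k + 7))·t_k = 2**k*factorial(k + 3).
Δs = 2**k*(2*k + 7)*factorial(k + 3), as required.
Telescoping: Σ = s_(11) − s_(3) = 178541140377600 − (5760) = 178541140371840.

Σ = 178541140371840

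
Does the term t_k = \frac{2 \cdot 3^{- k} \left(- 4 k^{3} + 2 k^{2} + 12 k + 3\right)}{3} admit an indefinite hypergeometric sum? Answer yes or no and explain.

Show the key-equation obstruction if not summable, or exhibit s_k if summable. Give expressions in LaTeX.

Yes. s_k = 2 \cdot 3^{- k} k \left(2 k^{2} + 2 k - 1\right).

Step 1: r(k) = (4*k**3 + 10*k**2 - 4*k - 13)/(3*(4*k**3 - 2*k**2 - 12*k - 3)).
Take A(k)=1/3, B(k)=1, C(k)=k**3 - k**2/2 - 3*k - 3/4.
f must satisfy (1/3)·f(k+1) − (1)·f(k) = k**3 - k**2/2 - 3*k - 3/4.
Bound: deg f ≤ 3.
Solve for f: f(k) = -3*k*(2*k**2 + 2*k - 1)/4 (degree 3 ≤ 3).
Then R = B(k−1)f/C = -3*k*(2*k**2 + 2*k - 1)/(4*k**3 - 2*k**2 - 12*k - 3), so s_k = R(k)·t_k = 2*k*(2*k**2 + 2*k - 1)/3**k.
Verify: 2*(-4*k**3 + 2*k**2 + 12*k + 3)/(3*3**k) matches t_k.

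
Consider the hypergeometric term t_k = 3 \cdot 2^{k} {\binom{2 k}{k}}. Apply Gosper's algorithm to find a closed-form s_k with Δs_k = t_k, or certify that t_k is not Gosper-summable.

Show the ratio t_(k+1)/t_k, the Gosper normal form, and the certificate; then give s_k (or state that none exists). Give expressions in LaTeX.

none — t_k is not Gosper-summable

Ratio r(k) = 4*(2*k + 1)/(k + 1).
A = 8*k + 4, B = k + 1, C = 1.
Need (8*k + 4)·f(k+1) − (k)·f(k) = 1.
Degrees (1,1,0) ⇒ d ≤ -1.
Bound -1 < 0, so the key equation has no polynomial solution.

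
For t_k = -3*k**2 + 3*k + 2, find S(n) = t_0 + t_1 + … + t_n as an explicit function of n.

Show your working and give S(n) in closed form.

S(n) = -n**3 + 3*n + 2

t_(k+1)/t_k = (3*k**2 + 3*k - 2)/(3*k**2 - 3*k - 2).
Gosper form: A/B · C(k+1)/C(k) with A=1, B=1, C=k**2 - k - 2/3.
Key eq: (1)·f(k+1) = (1)·f(k) + (k**2 - k - 2/3).
From deg A=0, deg B=0, deg C=2: d=3.
Solve for f: f(k) = k**2*(k - 3)/3 (degree 3 ≤ 3).
So s_k = (B(k−1)f/C)·t_k = (k**2*(k - 3)/(3*k**2 - 3*k - 2))·t_k = k**2*(3 - k).
s_(k+1) − s_k = -3*k**2 + 3*k + 2 = t_k.
s_(n+1) = -n**3 + 3*n + 2 and s_(0) = 0, so S(n) = -n**3 + 3*n + 2.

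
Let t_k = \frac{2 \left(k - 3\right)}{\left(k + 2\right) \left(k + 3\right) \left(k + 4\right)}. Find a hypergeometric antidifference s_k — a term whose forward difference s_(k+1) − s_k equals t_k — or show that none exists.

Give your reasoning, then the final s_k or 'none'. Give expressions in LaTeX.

Compute t_(k+1)/t_k: get (k - 2)*(k + 2)/((k - 3)*(k + 5)).
Normal form (A,B,C) = (k + 2, k + 5, k - 3).
f must satisfy (k + 2)·f(k+1) − (k + 4)·f(k) = k - 3.
Bound: deg f ≤ 2.
Coefficient equations give f(k) = -k*(k + 17)/12.
Certificate R = B(k−1)f/C = -k*(k + 4)*(k + 17)/(12*(k - 3)) gives s_k = k*(-k - 17)/(6*(k + 2)*(k + 3)).
Check: Δs_k = 2*(k - 3)/(k**3 + 9*k**2 + 26*k + 24). ✓

s_k = \frac{k \left(- k - 17\right)}{6 \left(k + 2\right) \left(k + 3\right)}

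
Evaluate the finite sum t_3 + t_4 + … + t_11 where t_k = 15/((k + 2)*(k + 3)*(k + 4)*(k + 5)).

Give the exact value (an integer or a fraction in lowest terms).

Σ = 5/224

Compute t_(k+1)/t_k: get (k + 2)/(k + 6).
Factor: A=k + 2; B=k + 6; C=1.
Set up (k + 2)·f(k+1) − (k + 5)·f(k) − (1) = 0.
d = 3 from the (1,1,0) case.
A polynomial solution: f(k) = k*(k**2 + 9*k + 26)/72.
Then R = B(k−1)f/C = k*(k + 5)*(k**2 + 9*k + 26)/72, so s_k = R(k)·t_k = 5*k*(k**2 + 9*k + 26)/(24*(k + 2)*(k + 3)*(k + 4)).
Check: Δs_k = 15/(k**4 + 14*k**3 + 71*k**2 + 154*k + 120). ✓
Σ_(k=3)^(11) t_k = s_(12) − s_(3) = 139/672 − (31/168) = 5/224.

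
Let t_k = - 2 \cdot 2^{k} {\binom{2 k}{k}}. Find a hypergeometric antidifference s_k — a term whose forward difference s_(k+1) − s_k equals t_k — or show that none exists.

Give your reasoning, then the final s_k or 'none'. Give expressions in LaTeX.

Compute t_(k+1)/t_k: get 4*(2*k + 1)/(k + 1).
Gosper form: A/B · C(k+1)/C(k) with A=8*k + 4, B=k + 1, C=1.
Set up (8*k + 4)·f(k+1) − (k)·f(k) − (1) = 0.
Bound: deg f ≤ -1.
Bound -1 < 0, so the key equation has no polynomial solution.

none — t_k is not Gosper-summable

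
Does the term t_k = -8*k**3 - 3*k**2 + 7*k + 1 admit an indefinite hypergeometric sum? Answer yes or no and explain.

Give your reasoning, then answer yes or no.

Yes. s_k = k*(-2*k**3 + 3*k**2 + 3*k - 3).

The ratio is (8*k**3 + 27*k**2 + 23*k + 3)/(8*k**3 + 3*k**2 - 7*k - 1).
So A=1 and B=1, with C=k**3 + 3*k**2/8 - 7*k/8 - 1/8.
Key eq: (1)·f(k+1) = (1)·f(k) + (k**3 + 3*k**2/8 - 7*k/8 - 1/8).
d = 4 from the (0,0,3) case.
Solving with deg f ≤ 4: f(k) = k*(2*k**3 - 3*k**2 - 3*k + 3)/8.
R(k) = B(k−1)·f(k)/C(k) = k*(2*k**3 - 3*k**2 - 3*k + 3)/(8*k**3 + 3*k**2 - 7*k - 1); s_k = R·t_k = k*(-2*k**3 + 3*k**2 + 3*k - 3).
Check: Δs_k = -8*k**3 - 3*k**2 + 7*k + 1. ✓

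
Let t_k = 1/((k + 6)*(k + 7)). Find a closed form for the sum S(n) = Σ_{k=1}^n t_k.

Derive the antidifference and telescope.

S(n) = n/(7*(n + 7))

t_(k+1)/t_k = (k + 6)/(k + 8).
Factor: A=k + 6; B=k + 8; C=1.
Need (k + 6)·f(k+1) − (k + 7)·f(k) = 1.
From deg A=1, deg B=1, deg C=0: d=1.
A polynomial solution: f(k) = k/6.
R(k) = B(k−1)·f(k)/C(k) = k*(k + 7)/6; s_k = R·t_k = k/(6*(k + 6)).
s_(k+1) − s_k = 1/(k**2 + 13*k + 42) = t_k.
s_(n+1) = (n + 1)/(6*(n + 7)) and s_(1) = 1/42, so S(n) = n/(7*(n + 7)).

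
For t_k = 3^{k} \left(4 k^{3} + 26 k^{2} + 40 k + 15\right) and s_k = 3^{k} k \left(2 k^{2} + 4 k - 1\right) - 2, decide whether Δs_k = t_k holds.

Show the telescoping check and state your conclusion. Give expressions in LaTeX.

s_(k+1) = 3**(k + 1)*(k + 1)*(4*k + 2*(k + 1)**2 + 3) - 2
s_(k+1) − s_k = 3**k*(4*k**3 + 26*k**2 + 40*k + 15)
(s_(k+1) − s_k) − t_k = 0

valid (s_(k+1) − s_k reduces to t_k)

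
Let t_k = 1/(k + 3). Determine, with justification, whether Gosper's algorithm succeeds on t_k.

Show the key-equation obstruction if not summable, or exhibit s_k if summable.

The ratio is (k + 3)/(k + 4).
So A=k + 3 and B=k + 4, with C=1.
Key eq: (k + 3)·f(k+1) = (k + 3)·f(k) + (1).
Degrees (1,1,0) ⇒ d ≤ 0.
f = c0 ⇒ A·f(k+1) − B(k−1)·f(k) − C = -1. The system {-1 = 0} is inconsistent; no antidifference.

No — the linear system for f has no solution.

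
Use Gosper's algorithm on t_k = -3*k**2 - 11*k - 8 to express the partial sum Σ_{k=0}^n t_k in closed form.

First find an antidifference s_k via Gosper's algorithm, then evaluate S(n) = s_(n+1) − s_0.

S(n) = -n**3 - 7*n**2 - 14*n - 8

Step 1: r(k) = (3*k**2 + 17*k + 22)/(3*k**2 + 11*k + 8).
A = 1, B = 1, C = k**2 + 11*k/3 + 8/3.
f must satisfy (1)·f(k+1) − (1)·f(k) = k**2 + 11*k/3 + 8/3.
Bound: deg f ≤ 3.
A polynomial solution: f(k) = k*(k + 1)*(k + 3)/3.
So s_k = (B(k−1)f/C)·t_k = (k*(k + 3)/(3*k + 8))·t_k = k*(-k**2 - 4*k - 3).
Verify: -3*k**2 - 11*k - 8 matches t_k.
Σ_(k=0)^n t_k = s_(n+1) − s_(0) = (-n**3 - 7*n**2 - 14*n - 8) − (0), i.e. -n**3 - 7*n**2 - 14*n - 8.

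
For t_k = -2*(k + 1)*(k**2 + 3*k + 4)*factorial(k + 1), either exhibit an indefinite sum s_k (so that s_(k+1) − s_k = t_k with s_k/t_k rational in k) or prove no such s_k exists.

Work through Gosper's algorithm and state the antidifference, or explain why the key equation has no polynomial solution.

s_k = -2*k*(k + 1)*factorial(k + 1)

Ratio r(k) = (k + 2)**2*(3*k + (k + 1)**2 + 7)/((k + 1)*(k**2 + 3*k + 4)).
Factor: A=k + 2; B=1; C=k**3 + 4*k**2 + 7*k + 4.
Solve (k + 2)·f(k+1) − (1)·f(k) = k**3 + 4*k**2 + 7*k + 4.
deg f ≤ 2 (via 1,0,3).
Solving with deg f ≤ 2: f(k) = k*(k + 1).
R(k) = B(k−1)·f(k)/C(k) = k/(k**2 + 3*k + 4); s_k = R·t_k = -2*k*(k + 1)*factorial(k + 1).
s_(k+1) − s_k = -2*(k + 1)*(k**2 + 3*k + 4)*factorial(k + 1) = t_k.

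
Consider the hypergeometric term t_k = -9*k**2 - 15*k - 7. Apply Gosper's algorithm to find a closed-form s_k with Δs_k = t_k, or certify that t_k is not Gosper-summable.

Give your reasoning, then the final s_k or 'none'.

r(k) = (9*k**2 + 33*k + 31)/(9*k**2 + 15*k + 7) after simplifying.
Normal form (A,B,C) = (1, 1, k**2 + 5*k/3 + 7/9).
f must satisfy (1)·f(k+1) − (1)·f(k) = k**2 + 5*k/3 + 7/9.
Bound: deg f ≤ 3.
Solving with deg f ≤ 3: f(k) = k*(3*k**2 + 3*k + 1)/9.
Certificate R = B(k−1)f/C = k*(3*k**2 + 3*k + 1)/(9*k**2 + 15*k + 7) gives s_k = k*(-3*k**2 - 3*k - 1).
Check: Δs_k = -9*k**2 - 15*k - 7. ✓

s_k = k*(-3*k**2 - 3*k - 1)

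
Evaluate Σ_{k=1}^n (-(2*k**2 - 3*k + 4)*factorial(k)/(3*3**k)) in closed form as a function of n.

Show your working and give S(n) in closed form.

S(n) = 3**(-n - 1)*(3**n - 2*n**2*factorial(n) - 3*n*factorial(n) - factorial(n))

Ratio r(k) = (k + 1)*(-3*k + 2*(k + 1)**2 + 1)/(3*(2*k**2 - 3*k + 4)).
Gosper form: A/B · C(k+1)/C(k) with A=k/3 + 1/3, B=1, C=k**2 - 3*k/2 + 2.
Set up (k/3 + 1/3)·f(k+1) − (1)·f(k) − (k**2 - 3*k/2 + 2) = 0.
Bound: deg f ≤ 1.
A polynomial solution: f(k) = 3*(2*k - 1)/2.
Get s_k = R·t_k = -(2*k - 1)*factorial(k)/3**k with R(k) = B(k−1)f(k)/C(k) = 3*(2*k - 1)/(2*k**2 - 3*k + 4).
Verify: -(2*k**2 - 3*k + 4)*factorial(k)/(3*3**k) matches t_k.
Σ_(k=1)^n t_k = s_(n+1) − s_(1) = (-3**(-n - 1)*(2*n + 1)*factorial(n + 1)) − (-1/3), i.e. 3**(-n - 1)*(3**n - 2*n**2*factorial(n) - 3*n*factorial(n) - factorial(n)).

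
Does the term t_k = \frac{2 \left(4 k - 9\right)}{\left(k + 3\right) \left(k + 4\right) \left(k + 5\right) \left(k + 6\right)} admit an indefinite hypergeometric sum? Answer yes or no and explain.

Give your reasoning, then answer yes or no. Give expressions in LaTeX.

Ratio r(k) = (k + 3)*(4*k - 5)/((k + 7)*(4*k - 9)).
A = k + 3, B = k + 7, C = k - 9/4.
Key eq: (k + 3)·f(k+1) = (k + 6)·f(k) + (k - 9/4).
Bound: deg f ≤ 3.
A polynomial solution: f(k) = -k*(k**2 + 12*k + 167)/240.
So s_k = (B(k−1)f/C)·t_k = (-k*(k + 6)*(k**2 + 12*k + 167)/(60*(4*k - 9)))·t_k = k*(-k**2 - 12*k - 167)/(30*(k + 3)*(k + 4)*(k + 5)).
Δs = 2*(4*k - 9)/(k**4 + 18*k**3 + 119*k**2 + 342*k + 360), as required.

Yes. s_k = \frac{k \left(- k^{2} - 12 k - 167\right)}{30 \left(k + 3\right) \left(k + 4\right) \left(k + 5\right)}.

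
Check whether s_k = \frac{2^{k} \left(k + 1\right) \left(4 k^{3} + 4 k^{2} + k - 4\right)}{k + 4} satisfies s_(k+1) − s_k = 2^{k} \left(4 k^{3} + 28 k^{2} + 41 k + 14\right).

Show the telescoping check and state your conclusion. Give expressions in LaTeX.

Invalid: residual \frac{2^{k} \left(- 12 k^{4} - 120 k^{3} - 447 k^{2} - 531 k - 180\right)}{k^{2} + 9 k + 20} ≠ 0.

s_(k+1) = 2**(k + 1)*(k + 2)*(k + 4*(k + 1)**3 + 4*(k + 1)**2 - 3)/(k + 5)
s_(k+1) − s_k = 2**k*(4*k**5 + 52*k**4 + 253*k**3 + 496*k**2 + 415*k + 100)/(k**2 + 9*k + 20)
(s_(k+1) − s_k) − t_k = 2**k*(-12*k**4 - 120*k**3 - 447*k**2 - 531*k - 180)/(k**2 + 9*k + 20)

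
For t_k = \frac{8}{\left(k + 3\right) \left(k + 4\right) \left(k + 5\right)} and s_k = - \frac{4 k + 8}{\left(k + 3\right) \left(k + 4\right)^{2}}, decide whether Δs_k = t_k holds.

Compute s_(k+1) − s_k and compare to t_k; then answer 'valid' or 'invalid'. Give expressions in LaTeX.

Invalid: residual \frac{8 \left(- 3 k - 13\right)}{k^{5} + 21 k^{4} + 175 k^{3} + 723 k^{2} + 1480 k + 1200} ≠ 0.

s_(k+1) = 4*(-k - 3)/((k + 4)*(k + 5)**2)
s_(k+1) − s_k = 8*(k**2 + 6*k + 7)/(k**5 + 21*k**4 + 175*k**3 + 723*k**2 + 1480*k + 1200)
(s_(k+1) − s_k) − t_k = 8*(-3*k - 13)/(k**5 + 21*k**4 + 175*k**3 + 723*k**2 + 1480*k + 1200)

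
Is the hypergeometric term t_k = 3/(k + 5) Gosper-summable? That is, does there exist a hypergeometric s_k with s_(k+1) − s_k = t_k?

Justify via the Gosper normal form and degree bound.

No. Not Gosper-summable.

The ratio is (k + 5)/(k + 6).
Factor: A=k + 5; B=k + 6; C=1.
Solve (k + 5)·f(k+1) − (k + 5)·f(k) = 1.
deg f ≤ 0 (via 1,1,0).
Put f(k) = c0: A·f(k+1) − B(k−1)·f(k) − C = -1; need -1 = 0 — inconsistent ⇒ no f, not summable.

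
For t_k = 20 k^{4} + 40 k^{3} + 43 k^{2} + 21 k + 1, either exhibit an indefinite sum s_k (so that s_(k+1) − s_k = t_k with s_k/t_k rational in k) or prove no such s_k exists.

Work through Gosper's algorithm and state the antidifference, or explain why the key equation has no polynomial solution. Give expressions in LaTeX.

r(k) = (20*k**4 + 120*k**3 + 283*k**2 + 307*k + 125)/(20*k**4 + 40*k**3 + 43*k**2 + 21*k + 1) after simplifying.
Gosper form: A/B · C(k+1)/C(k) with A=1, B=1, C=k**4 + 2*k**3 + 43*k**2/20 + 21*k/20 + 1/20.
Need (1)·f(k+1) − (1)·f(k) = k**4 + 2*k**3 + 43*k**2/20 + 21*k/20 + 1/20.
d = 5 from the (0,0,4) case.
Match coefficients ⇒ f(k) = k*(4*k**4 + k**2 - k - 3)/20.
So s_k = (B(k−1)f/C)·t_k = (k*(4*k**4 + k**2 - k - 3)/(20*k**4 + 40*k**3 + 43*k**2 + 21*k + 1))·t_k = k*(4*k**4 + k**2 - k - 3).
s_(k+1) − s_k = 20*k**4 + 40*k**3 + 43*k**2 + 21*k + 1 = t_k.

s_k = k \left(4 k^{4} + k^{2} - k - 3\right)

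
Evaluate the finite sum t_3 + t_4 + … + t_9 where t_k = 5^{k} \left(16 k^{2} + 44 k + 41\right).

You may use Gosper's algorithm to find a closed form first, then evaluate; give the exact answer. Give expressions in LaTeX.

Σ = 4042963375

Compute t_(k+1)/t_k: get 5*(16*k**2 + 76*k + 101)/(16*k**2 + 44*k + 41).
Take A(k)=5, B(k)=1, C(k)=k**2 + 11*k/4 + 41/16.
f must satisfy (5)·f(k+1) − (1)·f(k) = k**2 + 11*k/4 + 41/16.
From deg A=0, deg B=0, deg C=2: d=2.
Solve for f: f(k) = (4*k**2 + k + 4)/16 (degree 2 ≤ 2).
Certificate R = B(k−1)f/C = (4*k**2 + k + 4)/(16*k**2 + 44*k + 41) gives s_k = 5**k*(4*k**2 + k + 4).
Verify: 5**k*(16*k**2 + 44*k + 41) matches t_k.
Sum = s_(10) − s_(3); s_(10) = 4042968750, s_(3) = 5375 ⇒ 4042963375.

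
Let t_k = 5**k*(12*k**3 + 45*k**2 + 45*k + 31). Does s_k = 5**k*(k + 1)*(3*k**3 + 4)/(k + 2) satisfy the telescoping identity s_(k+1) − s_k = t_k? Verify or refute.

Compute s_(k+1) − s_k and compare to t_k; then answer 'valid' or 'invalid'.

s_(k+1) = 5**(k + 1)*(k + 2)*(3*(k + 1)**3 + 4)/(k + 3)
s_(k+1) − s_k = 5**k*(12*k**5 + 93*k**4 + 276*k**3 + 391*k**2 + 304*k + 128)/(k**2 + 5*k + 6)
(s_(k+1) − s_k) − t_k = 5**k*(-12*k**4 - 66*k**3 - 135*k**2 - 121*k - 58)/(k**2 + 5*k + 6)

Invalid: residual 5**k*(-12*k**4 - 66*k**3 - 135*k**2 - 121*k - 58)/(k**2 + 5*k + 6) ≠ 0.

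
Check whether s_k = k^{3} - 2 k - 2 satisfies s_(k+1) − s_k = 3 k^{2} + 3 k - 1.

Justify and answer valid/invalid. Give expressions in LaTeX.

s_(k+1) = -2*k + (k + 1)**3 - 4
s_(k+1) − s_k = -k**3 + (k + 1)**3 - 2
(s_(k+1) − s_k) − t_k = 0

valid (s_(k+1) − s_k reduces to t_k)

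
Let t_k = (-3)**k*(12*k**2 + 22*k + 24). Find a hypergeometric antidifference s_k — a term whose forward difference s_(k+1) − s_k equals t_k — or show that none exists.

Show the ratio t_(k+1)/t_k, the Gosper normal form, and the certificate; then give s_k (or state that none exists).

s_k = (-3)**k*(-3*k**2 - k - 3)

t_(k+1)/t_k = 3*(-6*k**2 - 23*k - 29)/(6*k**2 + 11*k + 12).
A = -3, B = 1, C = k**2 + 11*k/6 + 2.
Set up (-3)·f(k+1) − (1)·f(k) − (k**2 + 11*k/6 + 2) = 0.
Bound: deg f ≤ 2.
A polynomial solution: f(k) = -(3*k**2 + k + 3)/12.
Then R = B(k−1)f/C = -(3*k**2 + k + 3)/(2*(6*k**2 + 11*k + 12)), so s_k = R(k)·t_k = (-3)**k*(-3*k**2 - k - 3).
Verify: (-3)**k*(12*k**2 + 22*k + 24) matches t_k.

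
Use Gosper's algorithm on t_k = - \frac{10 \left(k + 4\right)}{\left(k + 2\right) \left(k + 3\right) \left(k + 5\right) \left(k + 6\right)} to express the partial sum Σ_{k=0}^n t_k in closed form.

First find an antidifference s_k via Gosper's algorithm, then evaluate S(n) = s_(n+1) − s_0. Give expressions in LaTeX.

S(n) = \frac{- n^{2} - 9 n - 8}{2 \left(n^{2} + 9 n + 18\right)}

r(k) = (k + 2)*(k + 5)**2/((k + 4)**2*(k + 7)) after simplifying.
Factor: A=k + 2; B=k + 7; C=k**2 + 8*k + 16.
f must satisfy (k + 2)·f(k+1) − (k + 6)·f(k) = k**2 + 8*k + 16.
d = 4 from the (1,1,2) case.
Solve for f: f(k) = k*(k + 3)*(k + 4)*(k + 7)/20 (degree 4 ≤ 4).
So s_k = (B(k−1)f/C)·t_k = (k*(k + 3)*(k + 6)*(k + 7)/(20*(k + 4)))·t_k = k*(-k - 7)/(2*(k**2 + 7*k + 10)).
s_(k+1) − s_k = 10*(-k - 4)/(k**4 + 16*k**3 + 91*k**2 + 216*k + 180) = t_k.
Telescope: S(n) = s_(n+1) − s_(0) = (-n**2 - 9*n - 8)/(2*(n**2 + 9*n + 18)) − (0) = (-n**2 - 9*n - 8)/(2*(n**2 + 9*n + 18)).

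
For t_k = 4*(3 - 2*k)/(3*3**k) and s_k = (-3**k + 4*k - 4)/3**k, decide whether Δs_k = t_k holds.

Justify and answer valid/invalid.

s_(k+1) = -1 + 4*k/(3*3**k)
s_(k+1) − s_k = 4*(3 - 2*k)/(3*3**k)
(s_(k+1) − s_k) − t_k = 0

valid; difference matches t_k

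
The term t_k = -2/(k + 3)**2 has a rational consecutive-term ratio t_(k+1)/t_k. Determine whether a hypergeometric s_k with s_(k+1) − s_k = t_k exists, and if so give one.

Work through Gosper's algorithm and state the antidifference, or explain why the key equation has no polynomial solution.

none (Gosper's algorithm certifies no s_k)

t_(k+1)/t_k = (k + 3)**2/(k + 4)**2.
A = k**2 + 6*k + 9, B = k**2 + 8*k + 16, C = 1.
Need (k**2 + 6*k + 9)·f(k+1) − (k**2 + 6*k + 9)·f(k) = 1.
Degrees (2,2,0) ⇒ d ≤ 0.
Put f(k) = c0: A·f(k+1) − B(k−1)·f(k) − C = -1; need -1 = 0 — inconsistent ⇒ no f, not summable.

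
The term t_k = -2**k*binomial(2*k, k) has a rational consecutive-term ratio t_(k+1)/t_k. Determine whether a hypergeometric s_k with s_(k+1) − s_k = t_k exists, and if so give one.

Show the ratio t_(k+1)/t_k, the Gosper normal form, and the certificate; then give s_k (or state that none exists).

none (Gosper's algorithm certifies no s_k)

r(k) = 4*(2*k + 1)/(k + 1) after simplifying.
So A=8*k + 4 and B=k + 1, with C=1.
f must satisfy (8*k + 4)·f(k+1) − (k)·f(k) = 1.
Bound: deg f ≤ -1.
d = -1 < 0 ⇒ no nonzero polynomial f; not summable.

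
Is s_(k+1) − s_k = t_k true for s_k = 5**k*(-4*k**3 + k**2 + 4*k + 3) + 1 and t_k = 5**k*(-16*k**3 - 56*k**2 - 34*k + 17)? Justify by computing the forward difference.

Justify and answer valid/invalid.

s_(k+1) = 5**(k + 1)*(4*k - 4*(k + 1)**3 + (k + 1)**2 + 7) + 1
s_(k+1) − s_k = 5**k*(-16*k**3 - 56*k**2 - 34*k + 17)
(s_(k+1) − s_k) − t_k = 0

Valid: the claim telescopes to t_k.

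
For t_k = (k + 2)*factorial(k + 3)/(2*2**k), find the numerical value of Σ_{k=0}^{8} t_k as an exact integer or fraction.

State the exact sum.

Σ = 935544

t_(k+1)/t_k = (k + 3)*(k + 4)/(2*(k + 2)).
A = k/2 + 2, B = 1, C = k + 2.
Key eq: (k/2 + 2)·f(k+1) = (1)·f(k) + (k + 2).
d = 0 from the (1,0,1) case.
Solve for f: f(k) = 2 (degree 0 ≤ 0).
So s_k = (B(k−1)f/C)·t_k = (2/(k + 2))·t_k = factorial(k + 3)/2**k.
Δs = (k + 2)*factorial(k + 3)/(2*2**k), as required.
Telescoping: Σ = s_(9) − s_(0) = 935550 − (6) = 935544.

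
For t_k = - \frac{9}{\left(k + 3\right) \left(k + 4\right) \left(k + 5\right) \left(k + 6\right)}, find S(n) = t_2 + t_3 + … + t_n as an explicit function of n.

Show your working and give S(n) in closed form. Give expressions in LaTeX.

S(n) = \frac{- n^{3} - 15 n^{2} - 74 n + 90}{70 \left(n^{3} + 15 n^{2} + 74 n + 120\right)}

The ratio is (k + 3)/(k + 7).
Gosper form: A/B · C(k+1)/C(k) with A=k + 3, B=k + 7, C=1.
Solve (k + 3)·f(k+1) − (k + 6)·f(k) = 1.
deg f ≤ 3 (via 1,1,0).
Solving with deg f ≤ 3: f(k) = k*(k**2 + 12*k + 47)/180.
So s_k = (B(k−1)f/C)·t_k = (k*(k + 6)*(k**2 + 12*k + 47)/180)·t_k = k*(-k**2 - 12*k - 47)/(20*(k + 3)*(k + 4)*(k + 5)).
Verify: -9/(k**4 + 18*k**3 + 119*k**2 + 342*k + 360) matches t_k.
s_(n+1) = (-n**3 - 15*n**2 - 74*n - 60)/(20*(n**3 + 15*n**2 + 74*n + 120)) and s_(2) = -1/28, so S(n) = (-n**3 - 15*n**2 - 74*n + 90)/(70*(n**3 + 15*n**2 + 74*n + 120)).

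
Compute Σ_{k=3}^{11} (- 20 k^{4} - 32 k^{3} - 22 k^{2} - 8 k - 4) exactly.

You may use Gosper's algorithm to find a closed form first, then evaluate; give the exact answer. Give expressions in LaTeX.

Σ = -949806

t_(k+1)/t_k = (10*k**4 + 56*k**3 + 119*k**2 + 114*k + 43)/(10*k**4 + 16*k**3 + 11*k**2 + 4*k + 2).
Factor: A=1; B=1; C=k**4 + 8*k**3/5 + 11*k**2/10 + 2*k/5 + 1/5.
f must satisfy (1)·f(k+1) − (1)·f(k) = k**4 + 8*k**3/5 + 11*k**2/10 + 2*k/5 + 1/5.
Bound: deg f ≤ 5.
Match coefficients ⇒ f(k) = k*(4*k**4 - 2*k**3 - 2*k**2 + k + 3)/20.
Get s_k = R·t_k = k*(-4*k**4 + 2*k**3 + 2*k**2 - k - 3) with R(k) = B(k−1)f(k)/C(k) = k*(4*k**4 - 2*k**3 - 2*k**2 + k + 3)/(2*(10*k**4 + 16*k**3 + 11*k**2 + 4*k + 2)).
Check: Δs_k = -20*k**4 - 32*k**3 - 22*k**2 - 8*k - 4. ✓
Σ_(k=3)^(11) t_k = s_(12) − s_(3) = -950580 − (-774) = -949806.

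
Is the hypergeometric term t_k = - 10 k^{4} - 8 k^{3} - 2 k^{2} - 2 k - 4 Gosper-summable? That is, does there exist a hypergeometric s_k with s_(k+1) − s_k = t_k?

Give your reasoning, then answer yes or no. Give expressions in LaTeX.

r(k) = (5*k**4 + 24*k**3 + 43*k**2 + 35*k + 13)/(5*k**4 + 4*k**3 + k**2 + k + 2) after simplifying.
A = 1, B = 1, C = k**4 + 4*k**3/5 + k**2/5 + k/5 + 2/5.
Set up (1)·f(k+1) − (1)·f(k) − (k**4 + 4*k**3/5 + k**2/5 + k/5 + 2/5) = 0.
deg f ≤ 5 (via 0,0,4).
A polynomial solution: f(k) = k*(2*k**4 - 3*k**3 + 2*k + 3)/10.
Certificate R = B(k−1)f/C = k*(2*k**4 - 3*k**3 + 2*k + 3)/(2*(5*k**4 + 4*k**3 + k**2 + k + 2)) gives s_k = k*(-2*k**4 + 3*k**3 - 2*k - 3).
Check: Δs_k = -10*k**4 - 8*k**3 - 2*k**2 - 2*k - 4. ✓

Yes. s_k = k \left(- 2 k^{4} + 3 k^{3} - 2 k - 3\right).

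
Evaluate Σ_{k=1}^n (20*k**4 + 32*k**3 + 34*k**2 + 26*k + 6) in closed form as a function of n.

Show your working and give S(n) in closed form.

The ratio is (10*k**4 + 56*k**3 + 125*k**2 + 135*k + 59)/(10*k**4 + 16*k**3 + 17*k**2 + 13*k + 3).
Normal form (A,B,C) = (1, 1, k**4 + 8*k**3/5 + 17*k**2/10 + 13*k/10 + 3/10).
Solve (1)·f(k+1) − (1)·f(k) = k**4 + 8*k**3/5 + 17*k**2/10 + 13*k/10 + 3/10.
Degrees (0,0,4) ⇒ d ≤ 5.
Solving with deg f ≤ 5: f(k) = k*(2*k**4 - k**3 + k**2 + 2*k - 1)/10.
R(k) = B(k−1)·f(k)/C(k) = k*(2*k**4 - k**3 + k**2 + 2*k - 1)/(10*k**4 + 16*k**3 + 17*k**2 + 13*k + 3); s_k = R·t_k = 2*k*(2*k**4 - k**3 + k**2 + 2*k - 1).
Δs = 20*k**4 + 32*k**3 + 34*k**2 + 26*k + 6, as required.
Σ_(k=1)^n t_k = s_(n+1) − s_(1) = (4*n**5 + 18*n**4 + 34*n**3 + 38*n**2 + 24*n + 6) − (6), i.e. 2*n*(2*n**4 + 9*n**3 + 17*n**2 + 19*n + 12).

S(n) = 2*n*(2*n**4 + 9*n**3 + 17*n**2 + 19*n + 12)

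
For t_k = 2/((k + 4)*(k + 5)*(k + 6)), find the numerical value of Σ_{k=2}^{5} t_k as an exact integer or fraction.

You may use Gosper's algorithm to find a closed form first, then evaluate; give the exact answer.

Compute t_(k+1)/t_k: get (k + 4)/(k + 7).
Normal form (A,B,C) = (k + 4, k + 7, 1).
Need (k + 4)·f(k+1) − (k + 6)·f(k) = 1.
d = 2 from the (1,1,0) case.
Solve for f: f(k) = k*(k + 9)/40 (degree 2 ≤ 2).
R(k) = B(k−1)·f(k)/C(k) = k*(k + 6)*(k + 9)/40; s_k = R·t_k = k*(k + 9)/(20*(k + 4)*(k + 5)).
s_(k+1) − s_k = 2/(k**3 + 15*k**2 + 74*k + 120) = t_k.
Σ_(k=2)^(5) t_k = s_(6) − s_(2) = 9/220 − (11/420) = 17/1155.

Σ = 17/1155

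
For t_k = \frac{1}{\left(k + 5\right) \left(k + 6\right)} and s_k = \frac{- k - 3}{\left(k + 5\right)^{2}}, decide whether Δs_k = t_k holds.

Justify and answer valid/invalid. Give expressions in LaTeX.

Invalid: residual \frac{2 \left(- 2 k - 11\right)}{k^{4} + 22 k^{3} + 181 k^{2} + 660 k + 900} ≠ 0.

s_(k+1) = (-k - 4)/(k + 6)**2
s_(k+1) − s_k = (k**2 + 7*k + 8)/(k**4 + 22*k**3 + 181*k**2 + 660*k + 900)
(s_(k+1) − s_k) − t_k = 2*(-2*k - 11)/(k**4 + 22*k**3 + 181*k**2 + 660*k + 900)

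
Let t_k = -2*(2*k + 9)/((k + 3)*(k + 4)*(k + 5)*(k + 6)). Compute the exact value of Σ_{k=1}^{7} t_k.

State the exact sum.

Σ = -119/1716

r(k) = (k + 3)*(2*k + 11)/((k + 7)*(2*k + 9)) after simplifying.
Factor: A=k + 3; B=k + 7; C=k + 9/2.
Need (k + 3)·f(k+1) − (k + 6)·f(k) = k + 9/2.
From deg A=1, deg B=1, deg C=1: d=3.
Match coefficients ⇒ f(k) = k*(k + 4)*(k + 8)/30.
Get s_k = R·t_k = 2*k*(-k - 8)/(15*(k**2 + 8*k + 15)) with R(k) = B(k−1)f(k)/C(k) = k*(k + 4)*(k + 6)*(k + 8)/(15*(2*k + 9)).
Check: Δs_k = 2*(-2*k - 9)/(k**4 + 18*k**3 + 119*k**2 + 342*k + 360). ✓
Sum = s_(8) − s_(1); s_(8) = -256/2145, s_(1) = -1/20 ⇒ -119/1716.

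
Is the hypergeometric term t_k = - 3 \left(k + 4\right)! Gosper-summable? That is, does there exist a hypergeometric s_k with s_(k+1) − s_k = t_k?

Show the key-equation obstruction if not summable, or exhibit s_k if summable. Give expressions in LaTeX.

No — t_k has no hypergeometric antidifference.

Step 1: r(k) = k + 5.
A = k + 5, B = 1, C = 1.
Solve (k + 5)·f(k+1) − (1)·f(k) = 1.
Degrees (1,0,0) ⇒ d ≤ -1.
Bound -1 < 0, so the key equation has no polynomial solution.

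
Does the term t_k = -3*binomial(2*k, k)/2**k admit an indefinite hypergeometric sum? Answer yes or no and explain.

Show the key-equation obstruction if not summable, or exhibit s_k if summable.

The ratio is (2*k + 1)/(k + 1).
Normal form (A,B,C) = (2*k + 1, k + 1, 1).
f must satisfy (2*k + 1)·f(k+1) − (k)·f(k) = 1.
Degrees (1,1,0) ⇒ d ≤ -1.
Bound -1 < 0, so the key equation has no polynomial solution.

No. Not Gosper-summable.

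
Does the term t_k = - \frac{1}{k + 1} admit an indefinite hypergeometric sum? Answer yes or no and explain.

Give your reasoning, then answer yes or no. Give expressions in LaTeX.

No — the linear system for f has no solution.

r(k) = (k + 1)/(k + 2) after simplifying.
Normal form (A,B,C) = (k + 1, k + 2, 1).
Set up (k + 1)·f(k+1) − (k + 1)·f(k) − (1) = 0.
Bound: deg f ≤ 0.
f = c0 ⇒ A·f(k+1) − B(k−1)·f(k) − C = -1. The system {-1 = 0} is inconsistent; no antidifference.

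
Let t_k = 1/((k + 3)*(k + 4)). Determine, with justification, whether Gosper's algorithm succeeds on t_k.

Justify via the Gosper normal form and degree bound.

Yes. s_k = k/(3*(k + 3)).

The ratio is (k + 3)/(k + 5).
Factor: A=k + 3; B=k + 5; C=1.
Set up (k + 3)·f(k+1) − (k + 4)·f(k) − (1) = 0.
Degrees (1,1,0) ⇒ d ≤ 1.
Solving with deg f ≤ 1: f(k) = k/3.
So s_k = (B(k−1)f/C)·t_k = (k*(k + 4)/3)·t_k = k/(3*(k + 3)).
Δs = 1/(k**2 + 7*k + 12), as required.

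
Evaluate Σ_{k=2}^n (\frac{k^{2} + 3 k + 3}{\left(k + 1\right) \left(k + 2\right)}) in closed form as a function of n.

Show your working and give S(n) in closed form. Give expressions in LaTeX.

S(n) = \frac{3 n^{2} + 4 n - 7}{3 \left(n + 2\right)}

Ratio r(k) = (k + 1)*(3*k + (k + 1)**2 + 6)/((k + 3)*(k**2 + 3*k + 3)).
Take A(k)=k + 1, B(k)=k + 3, C(k)=k**2 + 3*k + 3.
f must satisfy (k + 1)·f(k+1) − (k + 2)·f(k) = k**2 + 3*k + 3.
Degrees (1,1,2) ⇒ d ≤ 2.
Solve for f: f(k) = k*(k + 2) (degree 2 ≤ 2).
So s_k = (B(k−1)f/C)·t_k = (k*(k + 2)**2/(k**2 + 3*k + 3))·t_k = k*(k + 2)/(k + 1).
s_(k+1) − s_k = (k**2 + 3*k + 3)/(k**2 + 3*k + 2) = t_k.
Telescope: S(n) = s_(n+1) − s_(2) = (n**2 + 4*n + 3)/(n + 2) − (8/3) = (3*n**2 + 4*n - 7)/(3*(n + 2)).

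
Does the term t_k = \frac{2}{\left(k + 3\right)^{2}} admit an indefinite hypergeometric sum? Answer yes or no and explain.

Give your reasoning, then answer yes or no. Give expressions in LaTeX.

No — the linear system for f has no solution.

t_(k+1)/t_k = (k + 3)**2/(k + 4)**2.
Factor: A=k**2 + 6*k + 9; B=k**2 + 8*k + 16; C=1.
Need (k**2 + 6*k + 9)·f(k+1) − (k**2 + 6*k + 9)·f(k) = 1.
From deg A=2, deg B=2, deg C=0: d=0.
Write f(k) = c0. Then LHS − RHS = -1, requiring -1 = 0: contradictory. No certificate.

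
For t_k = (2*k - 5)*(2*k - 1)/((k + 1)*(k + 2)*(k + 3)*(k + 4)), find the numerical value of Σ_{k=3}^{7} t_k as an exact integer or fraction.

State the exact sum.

Ratio r(k) = (4*k**3 - 7*k - 3)/(4*k**3 + 8*k**2 - 55*k + 25).
So A=k + 1 and B=k + 5, with C=k**2 - 3*k + 5/4.
Key eq: (k + 1)·f(k+1) = (k + 4)·f(k) + (k**2 - 3*k + 5/4).
deg f ≤ 3 (via 1,1,2).
Coefficient equations give f(k) = k*(k**2 - 2*k + 11)/8.
So s_k = (B(k−1)f/C)·t_k = (k*(k + 4)*(k**2 - 2*k + 11)/(2*(2*k - 5)*(2*k - 1)))·t_k = k*(k**2 - 2*k + 11)/(2*(k**3 + 6*k**2 + 11*k + 6)).
Check: Δs_k = (4*k**2 - 12*k + 5)/(k**4 + 10*k**3 + 35*k**2 + 50*k + 24). ✓
Σ_(k=3)^(7) t_k = s_(8) − s_(3) = 118/495 − (7/40) = 251/3960.

Σ = 251/3960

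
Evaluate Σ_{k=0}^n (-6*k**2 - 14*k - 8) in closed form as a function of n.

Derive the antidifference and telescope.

The ratio is (3*k**2 + 13*k + 14)/(3*k**2 + 7*k + 4).
So A=1 and B=1, with C=k**2 + 7*k/3 + 4/3.
f must satisfy (1)·f(k+1) − (1)·f(k) = k**2 + 7*k/3 + 4/3.
d = 3 from the (0,0,2) case.
Match coefficients ⇒ f(k) = k*(k + 1)**2/3.
Certificate R = B(k−1)f/C = k*(k + 1)/(3*k + 4) gives s_k = 2*k*(-k**2 - 2*k - 1).
Δs = -6*k**2 - 14*k - 8, as required.
Telescope: S(n) = s_(n+1) − s_(0) = -2*n**3 - 10*n**2 - 16*n - 8 − (0) = -2*n**3 - 10*n**2 - 16*n - 8.

S(n) = -2*n**3 - 10*n**2 - 16*n - 8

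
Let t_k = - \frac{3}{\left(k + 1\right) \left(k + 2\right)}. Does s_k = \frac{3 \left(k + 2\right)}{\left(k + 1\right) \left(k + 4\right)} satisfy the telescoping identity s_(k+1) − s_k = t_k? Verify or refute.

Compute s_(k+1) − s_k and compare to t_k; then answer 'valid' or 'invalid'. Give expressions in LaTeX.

s_(k+1) = 3*(k + 3)/((k + 2)*(k + 5))
s_(k+1) − s_k = 3*(-k**2 - 5*k - 8)/(k**4 + 12*k**3 + 49*k**2 + 78*k + 40)
(s_(k+1) − s_k) − t_k = 12*(k + 3)/(k**4 + 12*k**3 + 49*k**2 + 78*k + 40)

Invalid: residual \frac{12 \left(k + 3\right)}{k^{4} + 12 k^{3} + 49 k^{2} + 78 k + 40} ≠ 0.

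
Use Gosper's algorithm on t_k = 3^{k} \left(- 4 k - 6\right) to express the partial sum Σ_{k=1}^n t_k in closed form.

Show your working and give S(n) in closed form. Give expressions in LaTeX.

Compute t_(k+1)/t_k: get 3*(2*k + 5)/(2*k + 3).
Normal form (A,B,C) = (3, 1, k + 3/2).
Solve (3)·f(k+1) − (1)·f(k) = k + 3/2.
Bound: deg f ≤ 1.
A polynomial solution: f(k) = k/2.
Then R = B(k−1)f/C = k/(2*k + 3), so s_k = R(k)·t_k = -2*3**k*k.
Verify: 3**k*(-4*k - 6) matches t_k.
Σ_(k=1)^n t_k = s_(n+1) − s_(1) = (6*3**n*(-n - 1)) − (-6), i.e. -6*3**n*n - 6*3**n + 6.

S(n) = - 6 \cdot 3^{n} n - 6 \cdot 3^{n} + 6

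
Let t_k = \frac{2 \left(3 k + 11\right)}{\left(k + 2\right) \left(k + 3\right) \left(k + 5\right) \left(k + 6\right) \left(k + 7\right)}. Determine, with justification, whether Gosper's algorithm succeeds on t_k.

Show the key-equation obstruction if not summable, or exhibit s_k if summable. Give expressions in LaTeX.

Yes. s_k = \frac{k \left(k^{2} + 13 k + 52\right)}{30 \left(k^{3} + 13 k^{2} + 52 k + 60\right)}.

r(k) = (k + 2)*(k + 5)*(3*k + 14)/((k + 4)*(k + 8)*(3*k + 11)) after simplifying.
Gosper form: A/B · C(k+1)/C(k) with A=k + 2, B=k + 8, C=k**2 + 23*k/3 + 44/3.
f must satisfy (k + 2)·f(k+1) − (k + 7)·f(k) = k**2 + 23*k/3 + 44/3.
d = 5 from the (1,1,2) case.
Solving with deg f ≤ 5: f(k) = k*(k + 3)*(k + 4)*(k**2 + 13*k + 52)/180.
Then R = B(k−1)f/C = k*(k + 3)*(k + 7)*(k**2 + 13*k + 52)/(60*(3*k + 11)), so s_k = R(k)·t_k = k*(k**2 + 13*k + 52)/(30*(k**3 + 13*k**2 + 52*k + 60)).
s_(k+1) − s_k = 2*(3*k + 11)/(k**5 + 23*k**4 + 203*k**3 + 853*k**2 + 1692*k + 1260) = t_k.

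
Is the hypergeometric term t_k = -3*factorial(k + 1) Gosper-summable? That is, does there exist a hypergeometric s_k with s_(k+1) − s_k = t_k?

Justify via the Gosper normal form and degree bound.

Ratio r(k) = k + 2.
Take A(k)=k + 2, B(k)=1, C(k)=1.
Need (k + 2)·f(k+1) − (1)·f(k) = 1.
d = -1 from the (1,0,0) case.
deg f ≤ -1 is impossible — no certificate.

No — key equation has no polynomial f.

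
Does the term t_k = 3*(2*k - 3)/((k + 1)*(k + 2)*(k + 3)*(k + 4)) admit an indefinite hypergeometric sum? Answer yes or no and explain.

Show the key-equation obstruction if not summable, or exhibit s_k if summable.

r(k) = (k + 1)*(2*k - 1)/((k + 5)*(2*k - 3)) after simplifying.
Gosper form: A/B · C(k+1)/C(k) with A=k + 1, B=k + 5, C=k - 3/2.
f must satisfy (k + 1)·f(k+1) − (k + 4)·f(k) = k - 3/2.
From deg A=1, deg B=1, deg C=1: d=3.
A polynomial solution: f(k) = -k*(k**2 + 6*k + 20)/18.
So s_k = (B(k−1)f/C)·t_k = (-k*(k + 4)*(k**2 + 6*k + 20)/(9*(2*k - 3)))·t_k = k*(-k**2 - 6*k - 20)/(3*(k + 1)*(k + 2)*(k + 3)).
Δs = 3*(2*k - 3)/(k**4 + 10*k**3 + 35*k**2 + 50*k + 24), as required.

Yes. s_k = k*(-k**2 - 6*k - 20)/(3*(k + 1)*(k + 2)*(k + 3)).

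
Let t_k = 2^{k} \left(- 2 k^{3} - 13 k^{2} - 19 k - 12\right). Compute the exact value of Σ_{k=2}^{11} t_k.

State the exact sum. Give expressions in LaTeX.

Ratio r(k) = 2*(2*k**3 + 19*k**2 + 51*k + 46)/(2*k**3 + 13*k**2 + 19*k + 12).
Normal form (A,B,C) = (2, 1, k**3 + 13*k**2/2 + 19*k/2 + 6).
Key eq: (2)·f(k+1) = (1)·f(k) + (k**3 + 13*k**2/2 + 19*k/2 + 6).
From deg A=0, deg B=0, deg C=3: d=3.
Solving with deg f ≤ 3: f(k) = k*(2*k**2 + k + 3)/2.
Certificate R = B(k−1)f/C = k*(2*k**2 + k + 3)/(2*k**3 + 13*k**2 + 19*k + 12) gives s_k = 2**k*k*(-2*k**2 - k - 3).
Δs = 2**k*(-2*k**3 - 13*k**2 - 19*k - 12), as required.
Evaluate s at k=12 and k=2: -14893056 and -104; difference -14892952.

Σ = -14892952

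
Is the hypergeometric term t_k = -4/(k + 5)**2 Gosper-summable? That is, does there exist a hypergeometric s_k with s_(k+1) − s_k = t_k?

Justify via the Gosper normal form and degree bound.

No — the linear system for f has no solution.

t_(k+1)/t_k = (k + 5)**2/(k + 6)**2.
Factor: A=k**2 + 10*k + 25; B=k**2 + 12*k + 36; C=1.
f must satisfy (k**2 + 10*k + 25)·f(k+1) − (k**2 + 10*k + 25)·f(k) = 1.
deg f ≤ 0 (via 2,2,0).
Write f(k) = c0. Then LHS − RHS = -1, requiring -1 = 0: contradictory. No certificate.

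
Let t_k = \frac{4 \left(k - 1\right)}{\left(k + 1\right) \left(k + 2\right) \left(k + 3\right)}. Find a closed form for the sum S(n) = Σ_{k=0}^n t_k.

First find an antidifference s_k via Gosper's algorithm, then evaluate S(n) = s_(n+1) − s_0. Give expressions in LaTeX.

S(n) = \frac{4 \left(- n - 1\right)}{n^{2} + 5 n + 6}

t_(k+1)/t_k = k*(k + 1)/((k - 1)*(k + 4)).
So A=k + 1 and B=k + 4, with C=k - 1.
Need (k + 1)·f(k+1) − (k + 3)·f(k) = k - 1.
Degrees (1,1,1) ⇒ d ≤ 2.
Solving with deg f ≤ 2: f(k) = -k.
R(k) = B(k−1)·f(k)/C(k) = -k*(k + 3)/(k - 1); s_k = R·t_k = -4*k/((k + 1)*(k + 2)).
Verify: 4*(k - 1)/(k**3 + 6*k**2 + 11*k + 6) matches t_k.
Telescope: S(n) = s_(n+1) − s_(0) = 4*(-n - 1)/(n**2 + 5*n + 6) − (0) = 4*(-n - 1)/(n**2 + 5*n + 6).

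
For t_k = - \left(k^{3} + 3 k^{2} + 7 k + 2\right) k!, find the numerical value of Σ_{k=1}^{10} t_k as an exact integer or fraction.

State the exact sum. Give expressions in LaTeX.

Σ = -5388767995

r(k) = (k**4 + 7*k**3 + 22*k**2 + 29*k + 13)/(k**3 + 3*k**2 + 7*k + 2) after simplifying.
Gosper form: A/B · C(k+1)/C(k) with A=k + 1, B=1, C=k**3 + 3*k**2 + 7*k + 2.
Key eq: (k + 1)·f(k+1) = (1)·f(k) + (k**3 + 3*k**2 + 7*k + 2).
Degrees (1,0,3) ⇒ d ≤ 2.
A polynomial solution: f(k) = k**2 + k + 3.
So s_k = (B(k−1)f/C)·t_k = ((k**2 + k + 3)/(k**3 + 3*k**2 + 7*k + 2))·t_k = -(k**2 + k + 3)*factorial(k).
Δs = -(k**3 + 3*k**2 + 7*k + 2)*factorial(k), as required.
Sum = s_(11) − s_(1); s_(11) = -5388768000, s_(1) = -5 ⇒ -5388767995.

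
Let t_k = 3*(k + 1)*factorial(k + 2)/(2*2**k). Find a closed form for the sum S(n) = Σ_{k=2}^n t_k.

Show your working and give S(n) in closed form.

Step 1: r(k) = (k + 2)*(k + 3)/(2*(k + 1)).
Normal form (A,B,C) = (k/2 + 3/2, 1, k + 1).
Need (k/2 + 3/2)·f(k+1) − (1)·f(k) = k + 1.
d = 0 from the (1,0,1) case.
Solve for f: f(k) = 2 (degree 0 ≤ 0).
Get s_k = R·t_k = 3*factorial(k + 2)/2**k with R(k) = B(k−1)f(k)/C(k) = 2/(k + 1).
Check: Δs_k = 3*(k + 1)*factorial(k + 2)/(2*2**k). ✓
Σ_(k=2)^n t_k = s_(n+1) − s_(2) = (3*2**(-n - 1)*factorial(n + 3)) − (18), i.e. -18 + 3*factorial(n + 3)/(2*2**n).

S(n) = -18 + 3*factorial(n + 3)/(2*2**n)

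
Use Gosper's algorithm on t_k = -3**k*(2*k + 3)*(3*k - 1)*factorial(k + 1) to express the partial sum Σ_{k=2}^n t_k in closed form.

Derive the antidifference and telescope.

S(n) = -6*3**n*n*factorial(n + 2) + 3*3**n*factorial(n + 2) + 54

The ratio is 3*(k + 2)*(2*k + 5)*(3*k + 2)/((2*k + 3)*(3*k - 1)).
A = 3*k + 6, B = 1, C = k**2 + 7*k/6 - 1/2.
Set up (3*k + 6)·f(k+1) − (1)·f(k) − (k**2 + 7*k/6 - 1/2) = 0.
From deg A=1, deg B=0, deg C=2: d=1.
Solving with deg f ≤ 1: f(k) = (2*k - 3)/6.
Certificate R = B(k−1)f/C = (2*k - 3)/((2*k + 3)*(3*k - 1)) gives s_k = -3**k*(2*k - 3)*factorial(k + 1).
Verify: -3**k*(2*k + 3)*(3*k - 1)*factorial(k + 1) matches t_k.
Evaluate: s_(n+1) = -3**(n + 1)*(2*n - 1)*factorial(n + 2); subtract s_(2) = -54 ⇒ S(n) = -6*3**n*n*factorial(n + 2) + 3*3**n*factorial(n + 2) + 54.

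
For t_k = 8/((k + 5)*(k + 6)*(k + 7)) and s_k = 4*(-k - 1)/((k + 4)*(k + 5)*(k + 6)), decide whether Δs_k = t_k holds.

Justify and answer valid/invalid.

Invalid: residual -36/(k**4 + 22*k**3 + 179*k**2 + 638*k + 840) ≠ 0.

s_(k+1) = 4*(-k - 2)/((k + 5)*(k + 6)*(k + 7))
s_(k+1) − s_k = 4*(2*k - 1)/(k**4 + 22*k**3 + 179*k**2 + 638*k + 840)
(s_(k+1) − s_k) − t_k = -36/(k**4 + 22*k**3 + 179*k**2 + 638*k + 840)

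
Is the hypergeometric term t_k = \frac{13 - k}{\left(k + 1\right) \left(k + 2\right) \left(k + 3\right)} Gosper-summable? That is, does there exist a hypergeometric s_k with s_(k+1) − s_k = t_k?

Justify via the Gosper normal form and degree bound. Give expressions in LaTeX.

Ratio r(k) = (k - 12)*(k + 1)/((k - 13)*(k + 4)).
A = k + 1, B = k + 4, C = k - 13.
f must satisfy (k + 1)·f(k+1) − (k + 3)·f(k) = k - 13.
From deg A=1, deg B=1, deg C=1: d=2.
Solve for f: f(k) = -k*(3*k + 10) (degree 2 ≤ 2).
Get s_k = R·t_k = k*(3*k + 10)/((k + 1)*(k + 2)) with R(k) = B(k−1)f(k)/C(k) = -k*(k + 3)*(3*k + 10)/(k - 13).
Check: Δs_k = (13 - k)/(k**3 + 6*k**2 + 11*k + 6). ✓

Yes. s_k = \frac{k \left(3 k + 10\right)}{\left(k + 1\right) \left(k + 2\right)}.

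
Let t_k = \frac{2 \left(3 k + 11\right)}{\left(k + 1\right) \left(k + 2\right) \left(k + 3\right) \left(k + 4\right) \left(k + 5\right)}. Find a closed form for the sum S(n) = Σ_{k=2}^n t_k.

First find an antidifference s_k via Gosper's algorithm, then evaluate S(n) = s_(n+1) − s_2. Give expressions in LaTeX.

S(n) = \frac{n^{3} + 10 n^{2} + 31 n - 42}{36 \left(n^{3} + 10 n^{2} + 31 n + 30\right)}

Compute t_(k+1)/t_k: get (k + 1)*(3*k + 14)/((k + 6)*(3*k + 11)).
Normal form (A,B,C) = (k + 1, k + 6, k + 11/3).
f must satisfy (k + 1)·f(k+1) − (k + 5)·f(k) = k + 11/3.
Bound: deg f ≤ 4.
Solve for f: f(k) = k*(k + 3)*(k**2 + 7*k + 14)/24 (degree 4 ≤ 4).
R(k) = B(k−1)·f(k)/C(k) = k*(k + 3)*(k + 5)*(k**2 + 7*k + 14)/(8*(3*k + 11)); s_k = R·t_k = k*(k**2 + 7*k + 14)/(4*(k**3 + 7*k**2 + 14*k + 8)).
Check: Δs_k = 2*(3*k + 11)/(k**5 + 15*k**4 + 85*k**3 + 225*k**2 + 274*k + 120). ✓
s_(n+1) = (n**3 + 10*n**2 + 31*n + 22)/(4*(n**3 + 10*n**2 + 31*n + 30)) and s_(2) = 2/9, so S(n) = (n**3 + 10*n**2 + 31*n - 42)/(36*(n**3 + 10*n**2 + 31*n + 30)).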